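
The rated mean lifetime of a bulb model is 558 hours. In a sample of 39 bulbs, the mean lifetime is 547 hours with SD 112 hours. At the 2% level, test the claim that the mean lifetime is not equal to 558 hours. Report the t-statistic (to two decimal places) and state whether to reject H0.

t = -0.61; fail to reject H0

H0: μ = 558; H1: μ ≠ 558 (one-sample t-test, two-sided).
t = (x̄ − μ₀)/(s/√n) = (547 − 558)/(112/√39) = -0.61
df = n − 1 = 38
Two-sided p-value ≈ 0.543
Since p ≈ 0.543 > α = 0.02, fail to reject H0; the data do not provide sufficient evidence against H0.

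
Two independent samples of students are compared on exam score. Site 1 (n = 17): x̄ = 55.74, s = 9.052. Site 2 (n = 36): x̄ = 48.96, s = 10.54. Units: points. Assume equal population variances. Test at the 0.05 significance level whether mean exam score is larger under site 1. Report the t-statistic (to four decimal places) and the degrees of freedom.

Let group 1 = site 1, group 2 = site 2. H0: μ_1 = μ_2; H1: μ_1 > μ_2 (two-sample pooled-variance t-test, right-tailed).
s_p² = [(17−1)·9.052² + (36−1)·10.54²]/(17+36−2) = 101.946
t = (55.74 − 48.96)/√[101.946·(1/17 + 1/36)] = 2.2818
df = n₁ + n₂ − 2 = 51
p-value = P(T ≥ 2.2818) ≈ 0.013
Since p ≈ 0.013 < α = 0.05, reject H0; the data support H1.

t = 2.2818, df = 51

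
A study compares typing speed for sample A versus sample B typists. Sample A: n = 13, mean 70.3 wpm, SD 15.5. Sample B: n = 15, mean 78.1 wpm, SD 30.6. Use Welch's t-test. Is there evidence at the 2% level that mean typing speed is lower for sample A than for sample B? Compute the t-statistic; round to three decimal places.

Let group 1 = sample A, group 2 = sample B. H0: μ_1 = μ_2; H1: μ_1 < μ_2 (Welch's two-sample t-test, left-tailed).
t = (x̄_1 − x̄_2)/√(s_1²/n_1 + s_2²/n_2) = (70.3 − 78.1)/√(15.5²/13 + 30.6²/15) = -0.867
Welch–Satterthwaite df ≈ 21.33
p-value = P(T ≤ -0.867) ≈ 0.198
Since p ≈ 0.198 > α = 0.02, fail to reject H0; the evidence is not statistically significant.

-0.867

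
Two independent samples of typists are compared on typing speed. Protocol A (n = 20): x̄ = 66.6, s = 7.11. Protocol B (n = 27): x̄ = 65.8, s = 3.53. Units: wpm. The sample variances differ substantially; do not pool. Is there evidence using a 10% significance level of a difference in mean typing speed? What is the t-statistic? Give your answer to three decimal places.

0.463

Let group 1 = protocol A, group 2 = protocol B. H0: μ_1 = μ_2; H1: μ_1 ≠ μ_2 (Welch's two-sample t-test, two-sided).
t = (x̄_1 − x̄_2)/√(s_1²/n_1 + s_2²/n_2) = (66.6 − 65.8)/√(7.11²/20 + 3.53²/27) = 0.463
Welch–Satterthwaite df ≈ 25.94
Two-sided p-value ≈ 0.647
Since p ≈ 0.647 > α = 0.1, fail to reject H0; the data do not provide sufficient evidence against H0.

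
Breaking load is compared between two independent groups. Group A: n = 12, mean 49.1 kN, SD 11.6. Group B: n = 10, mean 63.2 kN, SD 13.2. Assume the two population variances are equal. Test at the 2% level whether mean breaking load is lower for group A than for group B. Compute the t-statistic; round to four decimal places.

Let group 1 = group A, group 2 = group B. H0: μ_1 = μ_2; H1: μ_1 < μ_2 (two-sample pooled-variance t-test, left-tailed).
s_p² = [(12−1)·11.6² + (10−1)·13.2²]/(12+10−2) = 152.416
t = (49.1 − 63.2)/√[152.416·(1/12 + 1/10)] = -2.6674
df = n₁ + n₂ − 2 = 20
p-value = P(T ≤ -2.6674) ≈ 0.0074
Since p ≈ 0.0074 < α = 0.02, reject H0; the data support H1.

-2.6674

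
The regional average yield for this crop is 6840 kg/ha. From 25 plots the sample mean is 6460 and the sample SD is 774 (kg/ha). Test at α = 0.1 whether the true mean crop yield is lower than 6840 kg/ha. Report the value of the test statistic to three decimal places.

H0: μ = 6840; H1: μ < 6840 (one-sample t-test, left-tailed).
t = (x̄ − μ₀)/(s/√n) = (6460 − 6840)/(774/√25) = -2.455
df = n − 1 = 24
p-value = P(T ≤ -2.455) ≈ 0.011
Since p ≈ 0.011 < α = 0.1, reject H0; the evidence is statistically significant.

-2.455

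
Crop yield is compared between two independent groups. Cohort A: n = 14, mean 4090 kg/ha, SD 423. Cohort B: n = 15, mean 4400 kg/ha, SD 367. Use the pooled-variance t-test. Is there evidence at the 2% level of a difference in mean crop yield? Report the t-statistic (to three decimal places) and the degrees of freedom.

t = -2.112, df = 27

Let group 1 = cohort A, group 2 = cohort B. H0: μ_1 = μ_2; H1: μ_1 ≠ μ_2 (two-sample pooled-variance t-test, two-sided).
s_p² = [(14−1)·423² + (15−1)·367²]/(14+15−2) = 155990
t = (4090 − 4400)/√[155990·(1/14 + 1/15)] = -2.112
df = n₁ + n₂ − 2 = 27
Two-sided p-value ≈ 0.0441
Since p ≈ 0.0441 > α = 0.02, fail to reject H0; the data do not provide sufficient evidence against H0.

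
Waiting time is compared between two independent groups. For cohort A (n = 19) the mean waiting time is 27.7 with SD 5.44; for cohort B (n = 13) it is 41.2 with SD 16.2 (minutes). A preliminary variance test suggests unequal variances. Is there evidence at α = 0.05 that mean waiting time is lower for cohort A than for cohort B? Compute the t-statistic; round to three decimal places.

Let group 1 = cohort A, group 2 = cohort B. H0: μ_1 = μ_2; H1: μ_1 < μ_2 (Welch's two-sample t-test, left-tailed).
t = (x̄_1 − x̄_2)/√(s_1²/n_1 + s_2²/n_2) = (27.7 − 41.2)/√(5.44²/19 + 16.2²/13) = -2.895
Welch–Satterthwaite df ≈ 13.87
p-value = P(T ≤ -2.895) ≈ 0.0059
Since p ≈ 0.0059 < α = 0.05, reject H0; the data support H1.

-2.895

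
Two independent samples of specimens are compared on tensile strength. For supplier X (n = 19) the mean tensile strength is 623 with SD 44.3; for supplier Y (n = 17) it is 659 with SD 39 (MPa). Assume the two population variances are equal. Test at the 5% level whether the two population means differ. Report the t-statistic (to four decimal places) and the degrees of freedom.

t = -2.5742, df = 34

Let group 1 = supplier X, group 2 = supplier Y. H0: μ_1 = μ_2; H1: μ_1 ≠ μ_2 (two-sample pooled-variance t-test, two-sided).
s_p² = [(19−1)·44.3² + (17−1)·39²]/(19+17−2) = 1754.73
t = (623 − 659)/√[1754.73·(1/19 + 1/17)] = -2.5742
df = n₁ + n₂ − 2 = 34
Two-sided p-value ≈ 0.0146
Since p ≈ 0.0146 < α = 0.05, reject H0; the data support H1.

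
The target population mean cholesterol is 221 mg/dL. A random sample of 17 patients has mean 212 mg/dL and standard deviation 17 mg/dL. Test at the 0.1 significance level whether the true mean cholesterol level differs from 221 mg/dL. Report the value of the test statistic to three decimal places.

-2.183

H0: μ = 221; H1: μ ≠ 221 (one-sample t-test, two-sided).
t = (x̄ − μ₀)/(s/√n) = (212 − 221)/(17/√17) = -2.183
df = n − 1 = 16
Two-sided p-value ≈ 0.0443
Since p ≈ 0.0443 < α = 0.1, reject H0; the evidence is statistically significant.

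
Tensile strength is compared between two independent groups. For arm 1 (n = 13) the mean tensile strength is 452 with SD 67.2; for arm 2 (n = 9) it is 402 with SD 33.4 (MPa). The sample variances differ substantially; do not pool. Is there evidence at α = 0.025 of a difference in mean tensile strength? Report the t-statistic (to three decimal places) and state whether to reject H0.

t = 2.303; fail to reject H0

Let group 1 = arm 1, group 2 = arm 2. H0: μ_1 = μ_2; H1: μ_1 ≠ μ_2 (Welch's two-sample t-test, two-sided).
t = (x̄_1 − x̄_2)/√(s_1²/n_1 + s_2²/n_2) = (452 − 402)/√(67.2²/13 + 33.4²/9) = 2.303
Welch–Satterthwaite df ≈ 18.55
Two-sided p-value ≈ 0.033
Since p ≈ 0.033 > α = 0.025, fail to reject H0; the data do not provide sufficient evidence against H0.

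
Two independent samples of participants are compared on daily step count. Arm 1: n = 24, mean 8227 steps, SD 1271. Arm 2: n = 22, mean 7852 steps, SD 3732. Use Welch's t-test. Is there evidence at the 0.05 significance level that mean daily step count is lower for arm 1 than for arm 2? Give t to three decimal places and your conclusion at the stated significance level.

Let group 1 = arm 1, group 2 = arm 2. H0: μ_1 = μ_2; H1: μ_1 < μ_2 (Welch's two-sample t-test, left-tailed).
t = (x̄_1 − x̄_2)/√(s_1²/n_1 + s_2²/n_2) = (8227 − 7852)/√(1271²/24 + 3732²/22) = 0.448
Welch–Satterthwaite df ≈ 25.44
p-value = P(T ≤ 0.448) ≈ 0.6711
Since p ≈ 0.6711 > α = 0.05, fail to reject H0; the evidence is not statistically significant.

t = 0.448; fail to reject H0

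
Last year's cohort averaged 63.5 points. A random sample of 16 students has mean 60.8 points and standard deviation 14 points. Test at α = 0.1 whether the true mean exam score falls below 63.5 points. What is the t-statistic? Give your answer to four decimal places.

H0: μ = 63.5; H1: μ < 63.5 (one-sample t-test, left-tailed).
t = (x̄ − μ₀)/(s/√n) = (60.8 − 63.5)/(14/√16) = -0.7714
df = n − 1 = 15
p-value = P(T ≤ -0.7714) ≈ 0.226
Since p ≈ 0.226 > α = 0.1, fail to reject H0; the evidence is not statistically significant.

-0.7714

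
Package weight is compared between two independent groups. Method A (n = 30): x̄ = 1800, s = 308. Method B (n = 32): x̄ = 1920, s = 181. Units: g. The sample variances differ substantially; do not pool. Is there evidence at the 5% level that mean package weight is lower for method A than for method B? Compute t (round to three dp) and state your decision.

t = -1.855; reject H0

Let group 1 = method A, group 2 = method B. H0: μ_1 = μ_2; H1: μ_1 < μ_2 (Welch's two-sample t-test, left-tailed).
t = (x̄_1 − x̄_2)/√(s_1²/n_1 + s_2²/n_2) = (1800 − 1920)/√(308²/30 + 181²/32) = -1.855
Welch–Satterthwaite df ≈ 46.28
p-value = P(T ≤ -1.855) ≈ 0.0350
Since p ≈ 0.0350 < α = 0.05, reject H0; the data support H1.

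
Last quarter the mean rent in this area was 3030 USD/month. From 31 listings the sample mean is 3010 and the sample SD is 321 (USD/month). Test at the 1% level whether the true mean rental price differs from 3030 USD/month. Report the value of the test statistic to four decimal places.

H0: μ = 3030; H1: μ ≠ 3030 (one-sample t-test, two-sided).
t = (x̄ − μ₀)/(s/√n) = (3010 − 3030)/(321/√31) = -0.3469
df = n − 1 = 30
Two-sided p-value ≈ 0.731
Since p ≈ 0.731 > α = 0.01, fail to reject H0; the evidence is not statistically significant.

-0.3469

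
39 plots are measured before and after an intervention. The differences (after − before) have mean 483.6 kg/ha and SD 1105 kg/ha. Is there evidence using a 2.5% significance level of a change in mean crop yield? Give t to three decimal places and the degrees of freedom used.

t = 2.733, df = 38

H0: μ_d = 0; H1: μ_d ≠ 0 (paired t-test on the differences, two-sided).
t = d̄/(s_d/√n) = 483.6/(1105/√39) = 2.733
df = n − 1 = 38
Two-sided p-value ≈ 0.0095
Since p ≈ 0.0095 < α = 0.025, reject H0; the evidence is statistically significant.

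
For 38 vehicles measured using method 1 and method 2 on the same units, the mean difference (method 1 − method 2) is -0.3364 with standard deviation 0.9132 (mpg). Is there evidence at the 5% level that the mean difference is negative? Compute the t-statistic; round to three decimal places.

-2.271

H0: μ_d = 0; H1: μ_d < 0 (paired t-test on the differences, left-tailed).
t = d̄/(s_d/√n) = -0.3364/(0.9132/√38) = -2.271
df = n − 1 = 37
p-value = P(T ≤ -2.271) ≈ 0.0145
Since p ≈ 0.0145 < α = 0.05, reject H0; the evidence is statistically significant.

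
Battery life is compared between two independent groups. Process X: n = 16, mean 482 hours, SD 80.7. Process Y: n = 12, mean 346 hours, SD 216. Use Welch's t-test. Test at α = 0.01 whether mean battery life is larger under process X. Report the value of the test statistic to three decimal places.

2.075

Let group 1 = process X, group 2 = process Y. H0: μ_1 = μ_2; H1: μ_1 > μ_2 (Welch's two-sample t-test, right-tailed).
t = (x̄_1 − x̄_2)/√(s_1²/n_1 + s_2²/n_2) = (482 − 346)/√(80.7²/16 + 216²/12) = 2.075
Welch–Satterthwaite df ≈ 13.32
p-value = P(T ≥ 2.075) ≈ 0.029
Since p ≈ 0.029 > α = 0.01, fail to reject H0; the data do not provide sufficient evidence against H0.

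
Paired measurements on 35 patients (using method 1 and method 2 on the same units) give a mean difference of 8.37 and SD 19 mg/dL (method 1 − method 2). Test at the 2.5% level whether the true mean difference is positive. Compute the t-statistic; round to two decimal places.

2.61

H0: μ_d = 0; H1: μ_d > 0 (paired t-test on the differences, right-tailed).
t = d̄/(s_d/√n) = 8.37/(19/√35) = 2.61
df = n − 1 = 34
p-value = P(T ≥ 2.61) ≈ 0.007
Since p ≈ 0.007 < α = 0.025, reject H0; the data support H1.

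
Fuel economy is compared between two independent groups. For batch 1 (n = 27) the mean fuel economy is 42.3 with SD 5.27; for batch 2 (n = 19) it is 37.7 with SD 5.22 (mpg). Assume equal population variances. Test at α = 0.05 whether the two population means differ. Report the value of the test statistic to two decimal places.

2.93

Let group 1 = batch 1, group 2 = batch 2. H0: μ_1 = μ_2; H1: μ_1 ≠ μ_2 (two-sample pooled-variance t-test, two-sided).
s_p² = [(27−1)·5.27² + (19−1)·5.22²]/(27+19−2) = 27.5583
t = (42.3 − 37.7)/√[27.5583·(1/27 + 1/19)] = 2.93
df = n₁ + n₂ − 2 = 44
Two-sided p-value ≈ 0.005
Since p ≈ 0.005 < α = 0.05, reject H0; the evidence is statistically significant.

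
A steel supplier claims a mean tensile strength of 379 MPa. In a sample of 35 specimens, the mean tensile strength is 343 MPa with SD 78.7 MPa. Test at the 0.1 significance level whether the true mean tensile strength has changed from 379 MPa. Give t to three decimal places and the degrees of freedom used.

H0: μ = 379; H1: μ ≠ 379 (one-sample t-test, two-sided).
t = (x̄ − μ₀)/(s/√n) = (343 − 379)/(78.7/√35) = -2.706
df = n − 1 = 34
Two-sided p-value ≈ 0.0106
Since p ≈ 0.0106 < α = 0.1, reject H0; the data support H1.

t = -2.706, df = 34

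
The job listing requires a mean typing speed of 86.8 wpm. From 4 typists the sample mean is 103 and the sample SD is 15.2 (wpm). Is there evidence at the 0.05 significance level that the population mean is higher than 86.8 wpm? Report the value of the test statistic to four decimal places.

H0: μ = 86.8; H1: μ > 86.8 (one-sample t-test, right-tailed).
t = (x̄ − μ₀)/(s/√n) = (103 − 86.8)/(15.2/√4) = 2.1316
df = n − 1 = 3
p-value = P(T ≥ 2.1316) ≈ 0.0614
Since p ≈ 0.0614 > α = 0.05, fail to reject H0; the data do not provide sufficient evidence against H0.

2.1316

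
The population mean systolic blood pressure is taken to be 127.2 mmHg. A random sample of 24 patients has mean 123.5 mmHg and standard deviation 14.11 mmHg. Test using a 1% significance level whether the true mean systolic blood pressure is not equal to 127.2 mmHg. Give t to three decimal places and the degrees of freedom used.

t = -1.285, df = 23

H0: μ = 127.2; H1: μ ≠ 127.2 (one-sample t-test, two-sided).
t = (x̄ − μ₀)/(s/√n) = (123.5 − 127.2)/(14.11/√24) = -1.285
df = n − 1 = 23
Two-sided p-value ≈ 0.2117
Since p ≈ 0.2117 > α = 0.01, fail to reject H0; the data do not provide sufficient evidence against H0.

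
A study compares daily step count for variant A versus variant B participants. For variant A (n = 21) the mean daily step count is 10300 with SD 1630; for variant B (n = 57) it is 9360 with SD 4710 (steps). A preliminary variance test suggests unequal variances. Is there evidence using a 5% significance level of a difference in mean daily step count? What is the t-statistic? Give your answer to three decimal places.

Let group 1 = variant A, group 2 = variant B. H0: μ_1 = μ_2; H1: μ_1 ≠ μ_2 (Welch's two-sample t-test, two-sided).
t = (x̄_1 − x̄_2)/√(s_1²/n_1 + s_2²/n_2) = (10300 − 9360)/√(1630²/21 + 4710²/57) = 1.309
Welch–Satterthwaite df ≈ 75.88
Two-sided p-value ≈ 0.1945
Since p ≈ 0.1945 > α = 0.05, fail to reject H0; the data do not provide sufficient evidence against H0.

1.309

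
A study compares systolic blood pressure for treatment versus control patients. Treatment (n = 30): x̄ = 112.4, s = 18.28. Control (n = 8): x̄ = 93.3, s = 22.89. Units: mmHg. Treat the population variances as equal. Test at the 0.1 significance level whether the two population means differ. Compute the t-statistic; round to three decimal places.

Let group 1 = treatment, group 2 = control. H0: μ_1 = μ_2; H1: μ_1 ≠ μ_2 (two-sample pooled-variance t-test, two-sided).
s_p² = [(30−1)·18.28² + (8−1)·22.89²]/(30+8−2) = 371.063
t = (112.4 − 93.3)/√[371.063·(1/30 + 1/8)] = 2.492
df = n₁ + n₂ − 2 = 36
Two-sided p-value ≈ 0.0175
Since p ≈ 0.0175 < α = 0.1, reject H0; the data support H1.

2.492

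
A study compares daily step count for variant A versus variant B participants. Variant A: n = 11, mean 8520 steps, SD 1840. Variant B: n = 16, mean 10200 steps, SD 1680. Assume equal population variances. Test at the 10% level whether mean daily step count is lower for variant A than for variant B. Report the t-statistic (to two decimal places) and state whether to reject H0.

Let group 1 = variant A, group 2 = variant B. H0: μ_1 = μ_2; H1: μ_1 < μ_2 (two-sample pooled-variance t-test, left-tailed).
s_p² = [(11−1)·1840² + (16−1)·1680²]/(11+16−2) = 3047680
t = (8520 − 10200)/√[3047680·(1/11 + 1/16)] = -2.46
df = n₁ + n₂ − 2 = 25
p-value = P(T ≤ -2.46) ≈ 0.0106
Since p ≈ 0.0106 < α = 0.1, reject H0; the evidence is statistically significant.

t = -2.46; reject H0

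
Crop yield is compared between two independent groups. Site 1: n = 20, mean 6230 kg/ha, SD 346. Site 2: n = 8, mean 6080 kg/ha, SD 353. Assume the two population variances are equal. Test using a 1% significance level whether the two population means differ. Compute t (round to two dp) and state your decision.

t = 1.03; fail to reject H0

Let group 1 = site 1, group 2 = site 2. H0: μ_1 = μ_2; H1: μ_1 ≠ μ_2 (two-sample pooled-variance t-test, two-sided).
s_p² = [(20−1)·346² + (8−1)·353²]/(20+8−2) = 121033
t = (6230 − 6080)/√[121033·(1/20 + 1/8)] = 1.03
df = n₁ + n₂ − 2 = 26
Two-sided p-value ≈ 0.3122
Since p ≈ 0.3122 > α = 0.01, fail to reject H0; the data do not provide sufficient evidence against H0.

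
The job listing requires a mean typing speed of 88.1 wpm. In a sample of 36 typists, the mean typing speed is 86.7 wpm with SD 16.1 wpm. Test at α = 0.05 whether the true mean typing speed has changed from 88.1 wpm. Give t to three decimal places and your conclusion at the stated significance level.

H0: μ = 88.1; H1: μ ≠ 88.1 (one-sample t-test, two-sided).
t = (x̄ − μ₀)/(s/√n) = (86.7 − 88.1)/(16.1/√36) = -0.522
df = n − 1 = 35
Two-sided p-value ≈ 0.6051
Since p ≈ 0.6051 > α = 0.05, fail to reject H0; the data do not provide sufficient evidence against H0.

t = -0.522; fail to reject H0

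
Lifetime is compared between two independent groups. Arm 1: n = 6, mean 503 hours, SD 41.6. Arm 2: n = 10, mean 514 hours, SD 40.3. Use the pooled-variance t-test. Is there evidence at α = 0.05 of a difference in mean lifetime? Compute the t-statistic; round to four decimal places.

-0.5225

Let group 1 = arm 1, group 2 = arm 2. H0: μ_1 = μ_2; H1: μ_1 ≠ μ_2 (two-sample pooled-variance t-test, two-sided).
s_p² = [(6−1)·41.6² + (10−1)·40.3²]/(6+10−2) = 1662.12
t = (503 − 514)/√[1662.12·(1/6 + 1/10)] = -0.5225
df = n₁ + n₂ − 2 = 14
Two-sided p-value ≈ 0.6095
Since p ≈ 0.6095 > α = 0.05, fail to reject H0; the data do not provide sufficient evidence against H0.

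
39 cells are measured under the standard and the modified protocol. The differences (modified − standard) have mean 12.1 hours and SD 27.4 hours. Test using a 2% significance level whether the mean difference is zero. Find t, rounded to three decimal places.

H0: μ_d = 0; H1: μ_d ≠ 0 (paired t-test on the differences, two-sided).
t = d̄/(s_d/√n) = 12.1/(27.4/√39) = 2.758
df = n − 1 = 38
Two-sided p-value ≈ 0.0089
Since p ≈ 0.0089 < α = 0.02, reject H0; the evidence is statistically significant.

2.758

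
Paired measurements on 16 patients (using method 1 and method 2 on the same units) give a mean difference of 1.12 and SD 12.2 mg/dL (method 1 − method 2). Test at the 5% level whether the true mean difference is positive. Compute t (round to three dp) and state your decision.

t = 0.367; fail to reject H0

H0: μ_d = 0; H1: μ_d > 0 (paired t-test on the differences, right-tailed).
t = d̄/(s_d/√n) = 1.12/(12.2/√16) = 0.367
df = n − 1 = 15
p-value = P(T ≥ 0.367) ≈ 0.3593
Since p ≈ 0.3593 > α = 0.05, fail to reject H0; the data do not provide sufficient evidence against H0.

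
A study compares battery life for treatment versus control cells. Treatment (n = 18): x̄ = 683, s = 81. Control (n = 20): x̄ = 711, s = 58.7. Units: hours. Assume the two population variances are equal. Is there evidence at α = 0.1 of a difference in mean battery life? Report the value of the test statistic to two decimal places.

Let group 1 = treatment, group 2 = control. H0: μ_1 = μ_2; H1: μ_1 ≠ μ_2 (two-sample pooled-variance t-test, two-sided).
s_p² = [(18−1)·81² + (20−1)·58.7²]/(18+20−2) = 4916.81
t = (683 − 711)/√[4916.81·(1/18 + 1/20)] = -1.23
df = n₁ + n₂ − 2 = 36
Two-sided p-value ≈ 0.227
Since p ≈ 0.227 > α = 0.1, fail to reject H0; the data do not provide sufficient evidence against H0.

-1.23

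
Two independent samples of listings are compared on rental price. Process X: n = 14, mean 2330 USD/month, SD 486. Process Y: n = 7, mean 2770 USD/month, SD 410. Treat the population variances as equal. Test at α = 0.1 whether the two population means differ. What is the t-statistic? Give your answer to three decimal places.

Let group 1 = process X, group 2 = process Y. H0: μ_1 = μ_2; H1: μ_1 ≠ μ_2 (two-sample pooled-variance t-test, two-sided).
s_p² = [(14−1)·486² + (7−1)·410²]/(14+7−2) = 214692
t = (2330 − 2770)/√[214692·(1/14 + 1/7)] = -2.051
df = n₁ + n₂ − 2 = 19
Two-sided p-value ≈ 0.0543
Since p ≈ 0.0543 < α = 0.1, reject H0; the data support H1.

-2.051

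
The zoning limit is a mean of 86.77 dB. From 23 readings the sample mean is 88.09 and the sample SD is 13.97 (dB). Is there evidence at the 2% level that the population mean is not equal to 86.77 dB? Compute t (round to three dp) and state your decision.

t = 0.453; fail to reject H0

H0: μ = 86.77; H1: μ ≠ 86.77 (one-sample t-test, two-sided).
t = (x̄ − μ₀)/(s/√n) = (88.09 − 86.77)/(13.97/√23) = 0.453
df = n − 1 = 22
Two-sided p-value ≈ 0.655
Since p ≈ 0.655 > α = 0.02, fail to reject H0; the evidence is not statistically significant.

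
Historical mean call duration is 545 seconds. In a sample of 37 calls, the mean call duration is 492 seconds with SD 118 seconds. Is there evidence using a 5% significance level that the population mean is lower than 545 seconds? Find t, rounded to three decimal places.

H0: μ = 545; H1: μ < 545 (one-sample t-test, left-tailed).
t = (x̄ − μ₀)/(s/√n) = (492 − 545)/(118/√37) = -2.732
df = n − 1 = 36
p-value = P(T ≤ -2.732) ≈ 0.0048
Since p ≈ 0.0048 < α = 0.05, reject H0; the data support H1.

-2.732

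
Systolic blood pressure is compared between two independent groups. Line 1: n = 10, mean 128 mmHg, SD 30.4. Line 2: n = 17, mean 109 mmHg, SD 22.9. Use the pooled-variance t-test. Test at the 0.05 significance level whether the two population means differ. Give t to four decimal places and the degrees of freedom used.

t = 1.8442, df = 25

Let group 1 = line 1, group 2 = line 2. H0: μ_1 = μ_2; H1: μ_1 ≠ μ_2 (two-sample pooled-variance t-test, two-sided).
s_p² = [(10−1)·30.4² + (17−1)·22.9²]/(10+17−2) = 668.32
t = (128 − 109)/√[668.32·(1/10 + 1/17)] = 1.8442
df = n₁ + n₂ − 2 = 25
Two-sided p-value ≈ 0.077
Since p ≈ 0.077 > α = 0.05, fail to reject H0; the data do not provide sufficient evidence against H0.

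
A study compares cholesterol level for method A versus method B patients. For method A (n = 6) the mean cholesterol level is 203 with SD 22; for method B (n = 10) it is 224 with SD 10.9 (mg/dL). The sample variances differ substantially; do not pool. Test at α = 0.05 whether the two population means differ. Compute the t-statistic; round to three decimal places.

Let group 1 = method A, group 2 = method B. H0: μ_1 = μ_2; H1: μ_1 ≠ μ_2 (Welch's two-sample t-test, two-sided).
t = (x̄_1 − x̄_2)/√(s_1²/n_1 + s_2²/n_2) = (203 − 224)/√(22²/6 + 10.9²/10) = -2.183
Welch–Satterthwaite df ≈ 6.50
Two-sided p-value ≈ 0.0683
Since p ≈ 0.0683 > α = 0.05, fail to reject H0; the evidence is not statistically significant.

-2.183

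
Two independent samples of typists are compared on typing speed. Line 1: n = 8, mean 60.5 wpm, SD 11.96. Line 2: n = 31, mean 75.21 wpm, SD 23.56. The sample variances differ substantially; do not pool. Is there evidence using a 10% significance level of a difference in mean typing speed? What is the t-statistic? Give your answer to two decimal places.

-2.46

Let group 1 = line 1, group 2 = line 2. H0: μ_1 = μ_2; H1: μ_1 ≠ μ_2 (Welch's two-sample t-test, two-sided).
t = (x̄_1 − x̄_2)/√(s_1²/n_1 + s_2²/n_2) = (60.5 − 75.21)/√(11.96²/8 + 23.56²/31) = -2.46
Welch–Satterthwaite df ≈ 22.72
Two-sided p-value ≈ 0.022
Since p ≈ 0.022 < α = 0.1, reject H0; the evidence is statistically significant.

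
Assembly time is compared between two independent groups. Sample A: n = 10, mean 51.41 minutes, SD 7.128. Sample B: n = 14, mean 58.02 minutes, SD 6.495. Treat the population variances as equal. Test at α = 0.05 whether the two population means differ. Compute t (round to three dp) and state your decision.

t = -2.361; reject H0

Let group 1 = sample A, group 2 = sample B. H0: μ_1 = μ_2; H1: μ_1 ≠ μ_2 (two-sample pooled-variance t-test, two-sided).
s_p² = [(10−1)·7.128² + (14−1)·6.495²]/(10+14−2) = 45.7128
t = (51.41 − 58.02)/√[45.7128·(1/10 + 1/14)] = -2.361
df = n₁ + n₂ − 2 = 22
Two-sided p-value ≈ 0.027
Since p ≈ 0.027 < α = 0.05, reject H0; the data support H1.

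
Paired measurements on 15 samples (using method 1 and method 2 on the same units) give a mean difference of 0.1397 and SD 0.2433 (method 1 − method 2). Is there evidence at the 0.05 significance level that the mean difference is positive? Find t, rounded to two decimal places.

2.22

H0: μ_d = 0; H1: μ_d > 0 (paired t-test on the differences, right-tailed).
t = d̄/(s_d/√n) = 0.1397/(0.2433/√15) = 2.22
df = n − 1 = 14
p-value = P(T ≥ 2.22) ≈ 0.022
Since p ≈ 0.022 < α = 0.05, reject H0; the evidence is statistically significant.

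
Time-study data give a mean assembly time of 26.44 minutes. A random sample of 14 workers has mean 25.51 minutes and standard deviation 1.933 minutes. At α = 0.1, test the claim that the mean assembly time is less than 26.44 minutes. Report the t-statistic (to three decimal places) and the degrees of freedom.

H0: μ = 26.44; H1: μ < 26.44 (one-sample t-test, left-tailed).
t = (x̄ − μ₀)/(s/√n) = (25.51 − 26.44)/(1.933/√14) = -1.800
df = n − 1 = 13
p-value = P(T ≤ -1.800) ≈ 0.048
Since p ≈ 0.048 < α = 0.1, reject H0; the data support H1.

t = -1.800, df = 13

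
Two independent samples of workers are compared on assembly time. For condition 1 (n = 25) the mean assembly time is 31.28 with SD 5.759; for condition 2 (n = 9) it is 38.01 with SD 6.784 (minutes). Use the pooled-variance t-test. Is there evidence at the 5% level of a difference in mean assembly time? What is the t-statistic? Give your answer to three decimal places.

Let group 1 = condition 1, group 2 = condition 2. H0: μ_1 = μ_2; H1: μ_1 ≠ μ_2 (two-sample pooled-variance t-test, two-sided).
s_p² = [(25−1)·5.759² + (9−1)·6.784²]/(25+9−2) = 36.3802
t = (31.28 − 38.01)/√[36.3802·(1/25 + 1/9)] = -2.870
df = n₁ + n₂ − 2 = 32
Two-sided p-value ≈ 0.007
Since p ≈ 0.007 < α = 0.05, reject H0; the data support H1.

-2.870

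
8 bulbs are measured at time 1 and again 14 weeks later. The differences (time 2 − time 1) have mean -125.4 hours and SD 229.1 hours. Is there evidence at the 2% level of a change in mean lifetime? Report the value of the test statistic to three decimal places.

H0: μ_d = 0; H1: μ_d ≠ 0 (paired t-test on the differences, two-sided).
t = d̄/(s_d/√n) = -125.4/(229.1/√8) = -1.548
df = n − 1 = 7
Two-sided p-value ≈ 0.166
Since p ≈ 0.166 > α = 0.02, fail to reject H0; the data do not provide sufficient evidence against H0.

-1.548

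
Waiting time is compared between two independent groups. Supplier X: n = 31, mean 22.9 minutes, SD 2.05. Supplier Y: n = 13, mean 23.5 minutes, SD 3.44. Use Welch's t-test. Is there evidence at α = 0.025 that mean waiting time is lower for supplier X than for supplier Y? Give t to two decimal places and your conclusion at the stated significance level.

t = -0.59; fail to reject H0

Let group 1 = supplier X, group 2 = supplier Y. H0: μ_1 = μ_2; H1: μ_1 < μ_2 (Welch's two-sample t-test, left-tailed).
t = (x̄_1 − x̄_2)/√(s_1²/n_1 + s_2²/n_2) = (22.9 − 23.5)/√(2.05²/31 + 3.44²/13) = -0.59
Welch–Satterthwaite df ≈ 15.70
p-value = P(T ≤ -0.59) ≈ 0.283
Since p ≈ 0.283 > α = 0.025, fail to reject H0; the data do not provide sufficient evidence against H0.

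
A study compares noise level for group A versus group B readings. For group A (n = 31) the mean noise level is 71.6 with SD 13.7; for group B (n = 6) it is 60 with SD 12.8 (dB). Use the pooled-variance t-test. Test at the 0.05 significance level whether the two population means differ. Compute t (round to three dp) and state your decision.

t = 1.916; fail to reject H0

Let group 1 = group A, group 2 = group B. H0: μ_1 = μ_2; H1: μ_1 ≠ μ_2 (two-sample pooled-variance t-test, two-sided).
s_p² = [(31−1)·13.7² + (6−1)·12.8²]/(31+6−2) = 184.283
t = (71.6 − 60)/√[184.283·(1/31 + 1/6)] = 1.916
df = n₁ + n₂ − 2 = 35
Two-sided p-value ≈ 0.064
Since p ≈ 0.064 > α = 0.05, fail to reject H0; the data do not provide sufficient evidence against H0.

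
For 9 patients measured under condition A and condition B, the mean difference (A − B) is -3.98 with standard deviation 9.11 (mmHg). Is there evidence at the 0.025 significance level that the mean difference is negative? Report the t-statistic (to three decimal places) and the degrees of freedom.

H0: μ_d = 0; H1: μ_d < 0 (paired t-test on the differences, left-tailed).
t = d̄/(s_d/√n) = -3.98/(9.11/√9) = -1.311
df = n − 1 = 8
p-value = P(T ≤ -1.311) ≈ 0.113
Since p ≈ 0.113 > α = 0.025, fail to reject H0; the data do not provide sufficient evidence against H0.

t = -1.311, df = 8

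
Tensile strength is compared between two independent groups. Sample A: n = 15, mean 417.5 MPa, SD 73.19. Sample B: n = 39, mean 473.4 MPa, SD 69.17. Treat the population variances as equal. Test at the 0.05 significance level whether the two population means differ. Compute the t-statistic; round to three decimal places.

Let group 1 = sample A, group 2 = sample B. H0: μ_1 = μ_2; H1: μ_1 ≠ μ_2 (two-sample pooled-variance t-test, two-sided).
s_p² = [(15−1)·73.19² + (39−1)·69.17²]/(15+39−2) = 4938.57
t = (417.5 − 473.4)/√[4938.57·(1/15 + 1/39)] = -2.618
df = n₁ + n₂ − 2 = 52
Two-sided p-value ≈ 0.012
Since p ≈ 0.012 < α = 0.05, reject H0; the evidence is statistically significant.

-2.618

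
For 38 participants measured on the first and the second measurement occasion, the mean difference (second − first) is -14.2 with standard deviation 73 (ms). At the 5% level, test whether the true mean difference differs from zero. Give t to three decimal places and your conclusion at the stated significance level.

H0: μ_d = 0; H1: μ_d ≠ 0 (paired t-test on the differences, two-sided).
t = d̄/(s_d/√n) = -14.2/(73/√38) = -1.199
df = n − 1 = 37
Two-sided p-value ≈ 0.238
Since p ≈ 0.238 > α = 0.05, fail to reject H0; the evidence is not statistically significant.

t = -1.199; fail to reject H0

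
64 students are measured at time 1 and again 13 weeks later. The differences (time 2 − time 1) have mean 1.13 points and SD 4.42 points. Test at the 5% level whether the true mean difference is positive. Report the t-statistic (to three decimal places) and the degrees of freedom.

t = 2.045, df = 63

H0: μ_d = 0; H1: μ_d > 0 (paired t-test on the differences, right-tailed).
t = d̄/(s_d/√n) = 1.13/(4.42/√64) = 2.045
df = n − 1 = 63
p-value = P(T ≥ 2.045) ≈ 0.0225
Since p ≈ 0.0225 < α = 0.05, reject H0; the data support H1.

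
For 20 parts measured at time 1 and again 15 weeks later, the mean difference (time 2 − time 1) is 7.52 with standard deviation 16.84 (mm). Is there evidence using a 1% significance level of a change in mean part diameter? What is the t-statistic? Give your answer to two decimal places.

2.00

H0: μ_d = 0; H1: μ_d ≠ 0 (paired t-test on the differences, two-sided).
t = d̄/(s_d/√n) = 7.52/(16.84/√20) = 2.00
df = n − 1 = 19
Two-sided p-value ≈ 0.0603
Since p ≈ 0.0603 > α = 0.01, fail to reject H0; the evidence is not statistically significant.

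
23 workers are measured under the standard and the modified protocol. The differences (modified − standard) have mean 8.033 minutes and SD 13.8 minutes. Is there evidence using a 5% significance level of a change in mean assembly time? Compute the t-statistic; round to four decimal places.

H0: μ_d = 0; H1: μ_d ≠ 0 (paired t-test on the differences, two-sided).
t = d̄/(s_d/√n) = 8.033/(13.8/√23) = 2.7917
df = n − 1 = 22
Two-sided p-value ≈ 0.0106
Since p ≈ 0.0106 < α = 0.05, reject H0; the data support H1.

2.7917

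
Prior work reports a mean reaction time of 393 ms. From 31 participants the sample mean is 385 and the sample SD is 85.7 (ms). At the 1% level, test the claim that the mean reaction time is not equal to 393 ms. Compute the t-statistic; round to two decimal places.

-0.52

H0: μ = 393; H1: μ ≠ 393 (one-sample t-test, two-sided).
t = (x̄ − μ₀)/(s/√n) = (385 − 393)/(85.7/√31) = -0.52
df = n − 1 = 30
Two-sided p-value ≈ 0.607
Since p ≈ 0.607 > α = 0.01, fail to reject H0; the data do not provide sufficient evidence against H0.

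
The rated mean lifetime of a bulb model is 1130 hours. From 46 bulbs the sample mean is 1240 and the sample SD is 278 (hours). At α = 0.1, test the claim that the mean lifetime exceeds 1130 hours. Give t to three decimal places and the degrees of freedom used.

t = 2.684, df = 45

H0: μ = 1130; H1: μ > 1130 (one-sample t-test, right-tailed).
t = (x̄ − μ₀)/(s/√n) = (1240 − 1130)/(278/√46) = 2.684
df = n − 1 = 45
p-value = P(T ≥ 2.684) ≈ 0.005
Since p ≈ 0.005 < α = 0.1, reject H0; the evidence is statistically significant.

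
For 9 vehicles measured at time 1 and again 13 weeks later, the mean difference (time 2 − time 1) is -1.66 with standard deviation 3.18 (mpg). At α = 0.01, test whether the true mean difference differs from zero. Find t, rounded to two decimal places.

-1.57

H0: μ_d = 0; H1: μ_d ≠ 0 (paired t-test on the differences, two-sided).
t = d̄/(s_d/√n) = -1.66/(3.18/√9) = -1.57
df = n − 1 = 8
Two-sided p-value ≈ 0.1560
Since p ≈ 0.1560 > α = 0.01, fail to reject H0; the evidence is not statistically significant.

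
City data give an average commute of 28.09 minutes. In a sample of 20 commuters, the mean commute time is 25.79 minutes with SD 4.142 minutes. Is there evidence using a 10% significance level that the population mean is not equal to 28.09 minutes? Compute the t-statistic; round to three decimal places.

-2.483

H0: μ = 28.09; H1: μ ≠ 28.09 (one-sample t-test, two-sided).
t = (x̄ − μ₀)/(s/√n) = (25.79 − 28.09)/(4.142/√20) = -2.483
df = n − 1 = 19
Two-sided p-value ≈ 0.0225
Since p ≈ 0.0225 < α = 0.1, reject H0; the data support H1.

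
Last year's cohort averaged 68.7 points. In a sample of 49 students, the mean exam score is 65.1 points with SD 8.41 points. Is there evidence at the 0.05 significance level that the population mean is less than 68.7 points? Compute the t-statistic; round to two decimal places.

-3.00

H0: μ = 68.7; H1: μ < 68.7 (one-sample t-test, left-tailed).
t = (x̄ − μ₀)/(s/√n) = (65.1 − 68.7)/(8.41/√49) = -3.00
df = n − 1 = 48
p-value = P(T ≤ -3.00) ≈ 0.002
Since p ≈ 0.002 < α = 0.05, reject H0; the data support H1.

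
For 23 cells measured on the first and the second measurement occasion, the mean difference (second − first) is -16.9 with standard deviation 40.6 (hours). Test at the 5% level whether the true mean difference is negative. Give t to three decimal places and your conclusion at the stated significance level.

H0: μ_d = 0; H1: μ_d < 0 (paired t-test on the differences, left-tailed).
t = d̄/(s_d/√n) = -16.9/(40.6/√23) = -1.996
df = n − 1 = 22
p-value = P(T ≤ -1.996) ≈ 0.029
Since p ≈ 0.029 < α = 0.05, reject H0; the evidence is statistically significant.

t = -1.996; reject H0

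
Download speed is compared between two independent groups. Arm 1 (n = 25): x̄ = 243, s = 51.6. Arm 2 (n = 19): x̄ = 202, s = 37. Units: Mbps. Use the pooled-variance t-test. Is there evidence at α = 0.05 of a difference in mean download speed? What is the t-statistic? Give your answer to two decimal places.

Let group 1 = arm 1, group 2 = arm 2. H0: μ_1 = μ_2; H1: μ_1 ≠ μ_2 (two-sample pooled-variance t-test, two-sided).
s_p² = [(25−1)·51.6² + (19−1)·37²]/(25+19−2) = 2108.18
t = (243 − 202)/√[2108.18·(1/25 + 1/19)] = 2.93
df = n₁ + n₂ − 2 = 42
Two-sided p-value ≈ 0.0054
Since p ≈ 0.0054 < α = 0.05, reject H0; the data support H1.

2.93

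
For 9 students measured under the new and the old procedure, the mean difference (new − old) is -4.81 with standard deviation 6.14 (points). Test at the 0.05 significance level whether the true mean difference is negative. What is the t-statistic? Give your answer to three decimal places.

H0: μ_d = 0; H1: μ_d < 0 (paired t-test on the differences, left-tailed).
t = d̄/(s_d/√n) = -4.81/(6.14/√9) = -2.350
df = n − 1 = 8
p-value = P(T ≤ -2.350) ≈ 0.0233
Since p ≈ 0.0233 < α = 0.05, reject H0; the data support H1.

-2.350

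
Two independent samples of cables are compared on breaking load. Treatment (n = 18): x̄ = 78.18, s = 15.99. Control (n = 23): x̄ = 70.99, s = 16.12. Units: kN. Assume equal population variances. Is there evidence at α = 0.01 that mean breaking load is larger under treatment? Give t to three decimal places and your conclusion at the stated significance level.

t = 1.422; fail to reject H0

Let group 1 = treatment, group 2 = control. H0: μ_1 = μ_2; H1: μ_1 > μ_2 (two-sample pooled-variance t-test, right-tailed).
s_p² = [(18−1)·15.99² + (23−1)·16.12²]/(18+23−2) = 258.035
t = (78.18 − 70.99)/√[258.035·(1/18 + 1/23)] = 1.422
df = n₁ + n₂ − 2 = 39
p-value = P(T ≥ 1.422) ≈ 0.0814
Since p ≈ 0.0814 > α = 0.01, fail to reject H0; the data do not provide sufficient evidence against H0.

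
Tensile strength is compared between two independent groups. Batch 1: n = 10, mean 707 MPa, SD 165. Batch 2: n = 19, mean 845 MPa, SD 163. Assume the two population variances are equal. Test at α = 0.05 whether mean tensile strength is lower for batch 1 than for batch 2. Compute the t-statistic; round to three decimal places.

-2.158

Let group 1 = batch 1, group 2 = batch 2. H0: μ_1 = μ_2; H1: μ_1 < μ_2 (two-sample pooled-variance t-test, left-tailed).
s_p² = [(10−1)·165² + (19−1)·163²]/(10+19−2) = 26787.7
t = (707 − 845)/√[26787.7·(1/10 + 1/19)] = -2.158
df = n₁ + n₂ − 2 = 27
p-value = P(T ≤ -2.158) ≈ 0.020
Since p ≈ 0.020 < α = 0.05, reject H0; the evidence is statistically significant.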